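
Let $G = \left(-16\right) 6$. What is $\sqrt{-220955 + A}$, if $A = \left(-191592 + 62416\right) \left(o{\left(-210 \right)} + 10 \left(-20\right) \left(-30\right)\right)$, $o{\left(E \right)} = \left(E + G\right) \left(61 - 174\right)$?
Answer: $i \sqrt{5241924683} \approx 72401.0 i$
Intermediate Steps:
$G = -96$
$o{\left(E \right)} = 10848 - 113 E$ ($o{\left(E \right)} = \left(E - 96\right) \left(61 - 174\right) = \left(-96 + E\right) \left(-113\right) = 10848 - 113 E$)
$A = -5241703728$ ($A = \left(-191592 + 62416\right) \left(\left(10848 - -23730\right) + 10 \left(-20\right) \left(-30\right)\right) = - 129176 \left(\left(10848 + 23730\right) - -6000\right) = - 129176 \left(34578 + 6000\right) = \left(-129176\right) 40578 = -5241703728$)
$\sqrt{-220955 + A} = \sqrt{-220955 - 5241703728} = \sqrt{-5241924683} = i \sqrt{5241924683}$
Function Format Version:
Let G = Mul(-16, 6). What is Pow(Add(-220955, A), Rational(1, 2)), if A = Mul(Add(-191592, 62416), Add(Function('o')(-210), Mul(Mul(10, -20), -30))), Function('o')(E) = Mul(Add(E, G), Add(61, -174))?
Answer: Mul(I, Pow(5241924683, Rational(1, 2))) ≈ Mul(72401., I)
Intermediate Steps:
G = -96
Function('o')(E) = Add(10848, Mul(-113, E)) (Function('o')(E) = Mul(Add(E, -96), Add(61, -174)) = Mul(Add(-96, E), -113) = Add(10848, Mul(-113, E)))
A = -5241703728 (A = Mul(Add(-191592, 62416), Add(Add(10848, Mul(-113, -210)), Mul(Mul(10, -20), -30))) = Mul(-129176, Add(Add(10848, 23730), Mul(-200, -30))) = Mul(-129176, Add(34578, 6000)) = Mul(-129176, 40578) = -5241703728)
Pow(Add(-220955, A), Rational(1, 2)) = Pow(Add(-220955, -5241703728), Rational(1, 2)) = Pow(-5241924683, Rational(1, 2)) = Mul(I, Pow(5241924683, Rational(1, 2)))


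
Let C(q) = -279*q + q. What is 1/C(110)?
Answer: -1/30580 ≈ -3.2701e-5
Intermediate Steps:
C(q) = -278*q
1/C(110) = 1/(-278*110) = 1/(-30580) = -1/30580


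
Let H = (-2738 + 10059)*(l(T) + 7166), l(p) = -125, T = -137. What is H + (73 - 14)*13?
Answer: 51547928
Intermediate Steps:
H = 51547161 (H = (-2738 + 10059)*(-125 + 7166) = 7321*7041 = 51547161)
H + (73 - 14)*13 = 51547161 + (73 - 14)*13 = 51547161 + 59*13 = 51547161 + 767 = 51547928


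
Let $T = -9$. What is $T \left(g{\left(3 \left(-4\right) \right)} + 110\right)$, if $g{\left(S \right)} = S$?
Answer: $-882$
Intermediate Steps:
$T \left(g{\left(3 \left(-4\right) \right)} + 110\right) = - 9 \left(3 \left(-4\right) + 110\right) = - 9 \left(-12 + 110\right) = \left(-9\right) 98 = -882$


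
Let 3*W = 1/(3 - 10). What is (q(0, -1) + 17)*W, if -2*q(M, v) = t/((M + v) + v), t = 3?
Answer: -71/84 ≈ -0.84524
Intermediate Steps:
q(M, v) = -3/(2*(M + 2*v)) (q(M, v) = -3/(2*((M + v) + v)) = -3/(2*(M + 2*v)))
W = -1/21 (W = 1/(3*(3 - 10)) = (⅓)/(-7) = (⅓)*(-⅐) = -1/21 ≈ -0.047619)
(q(0, -1) + 17)*W = (-3/(2*0 + 4*(-1)) + 17)*(-1/21) = (-3/(0 - 4) + 17)*(-1/21) = (-3/(-4) + 17)*(-1/21) = (-3*(-¼) + 17)*(-1/21) = (¾ + 17)*(-1/21) = (71/4)*(-1/21) = -71/84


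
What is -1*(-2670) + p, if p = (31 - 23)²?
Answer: 2734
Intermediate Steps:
p = 64 (p = 8² = 64)
-1*(-2670) + p = -1*(-2670) + 64 = 2670 + 64 = 2734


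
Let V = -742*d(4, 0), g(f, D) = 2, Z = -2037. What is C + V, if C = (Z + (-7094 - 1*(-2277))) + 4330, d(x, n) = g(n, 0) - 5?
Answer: -298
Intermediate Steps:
d(x, n) = -3 (d(x, n) = 2 - 5 = -3)
V = 2226 (V = -742*(-3) = 2226)
C = -2524 (C = (-2037 + (-7094 - 1*(-2277))) + 4330 = (-2037 + (-7094 + 2277)) + 4330 = (-2037 - 4817) + 4330 = -6854 + 4330 = -2524)
C + V = -2524 + 2226 = -298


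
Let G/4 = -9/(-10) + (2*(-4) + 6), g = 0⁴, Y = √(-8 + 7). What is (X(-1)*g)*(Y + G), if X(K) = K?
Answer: 0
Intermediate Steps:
Y = I (Y = √(-1) = I ≈ 1.0*I)
g = 0
G = -22/5 (G = 4*(-9/(-10) + (2*(-4) + 6)) = 4*(-9*(-⅒) + (-8 + 6)) = 4*(9/10 - 2) = 4*(-11/10) = -22/5 ≈ -4.4000)
(X(-1)*g)*(Y + G) = (-1*0)*(I - 22/5) = 0*(-22/5 + I) = 0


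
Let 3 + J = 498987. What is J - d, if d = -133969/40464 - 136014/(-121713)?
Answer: 819168141116363/1641664944 ≈ 4.9899e+5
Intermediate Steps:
d = -3600699467/1641664944 (d = -133969*1/40464 - 136014*(-1/121713) = -133969/40464 + 45338/40571 = -3600699467/1641664944 ≈ -2.1933)
J = 498984 (J = -3 + 498987 = 498984)
J - d = 498984 - 1*(-3600699467/1641664944) = 498984 + 3600699467/1641664944 = 819168141116363/1641664944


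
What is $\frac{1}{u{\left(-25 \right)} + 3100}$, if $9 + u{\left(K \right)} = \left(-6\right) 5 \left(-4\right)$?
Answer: $\frac{1}{3211} \approx 0.00031143$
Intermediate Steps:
$u{\left(K \right)} = 111$ ($u{\left(K \right)} = -9 + \left(-6\right) 5 \left(-4\right) = -9 - -120 = -9 + 120 = 111$)
$\frac{1}{u{\left(-25 \right)} + 3100} = \frac{1}{111 + 3100} = \frac{1}{3211}$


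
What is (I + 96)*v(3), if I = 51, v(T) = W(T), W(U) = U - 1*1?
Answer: 294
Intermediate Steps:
W(U) = -1 + U (W(U) = U - 1 = -1 + U)
v(T) = -1 + T
(I + 96)*v(3) = (51 + 96)*(-1 + 3) = 147*2 = 294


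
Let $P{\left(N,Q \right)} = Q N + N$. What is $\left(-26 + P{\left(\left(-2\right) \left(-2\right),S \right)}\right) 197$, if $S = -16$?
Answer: $-16942$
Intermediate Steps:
$P{\left(N,Q \right)} = N + N Q$ ($P{\left(N,Q \right)} = N Q + N = N + N Q$)
$\left(-26 + P{\left(\left(-2\right) \left(-2\right),S \right)}\right) 197 = \left(-26 + \left(-2\right) \left(-2\right) \left(1 - 16\right)\right) 197 = \left(-26 + 4 \left(-15\right)\right) 197 = \left(-26 - 60\right) 197 = \left(-86\right) 197 = -16942$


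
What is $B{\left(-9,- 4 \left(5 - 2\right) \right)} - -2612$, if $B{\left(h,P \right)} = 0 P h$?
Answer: $2612$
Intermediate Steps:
$B{\left(h,P \right)} = 0$ ($B{\left(h,P \right)} = 0 h = 0$)
$B{\left(-9,- 4 \left(5 - 2\right) \right)} - -2612 = 0 - -2612 = 0 + 2612 = 2612$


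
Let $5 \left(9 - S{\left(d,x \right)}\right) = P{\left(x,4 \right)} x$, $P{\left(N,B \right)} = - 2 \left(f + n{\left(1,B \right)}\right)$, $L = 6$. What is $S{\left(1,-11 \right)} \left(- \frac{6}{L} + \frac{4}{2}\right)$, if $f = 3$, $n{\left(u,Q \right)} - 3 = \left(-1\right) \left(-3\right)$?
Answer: $- \frac{153}{5} \approx -30.6$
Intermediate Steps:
$n{\left(u,Q \right)} = 6$ ($n{\left(u,Q \right)} = 3 - -3 = 3 + 3 = 6$)
$P{\left(N,B \right)} = -18$ ($P{\left(N,B \right)} = - 2 \left(3 + 6\right) = \left(-2\right) 9 = -18$)
$S{\left(d,x \right)} = 9 + \frac{18 x}{5}$ ($S{\left(d,x \right)} = 9 - \frac{\left(-18\right) x}{5} = 9 + \frac{18 x}{5}$)
$S{\left(1,-11 \right)} \left(- \frac{6}{L} + \frac{4}{2}\right) = \left(9 + \frac{18}{5} \left(-11\right)\right) \left(- \frac{6}{6} + \frac{4}{2}\right) = \left(9 - \frac{198}{5}\right) \left(\left(-6\right) \frac{1}{6} + 4 \cdot \frac{1}{2}\right) = - \frac{153 \left(-1 + 2\right)}{5} = \left(- \frac{153}{5}\right) 1 = - \frac{153}{5}$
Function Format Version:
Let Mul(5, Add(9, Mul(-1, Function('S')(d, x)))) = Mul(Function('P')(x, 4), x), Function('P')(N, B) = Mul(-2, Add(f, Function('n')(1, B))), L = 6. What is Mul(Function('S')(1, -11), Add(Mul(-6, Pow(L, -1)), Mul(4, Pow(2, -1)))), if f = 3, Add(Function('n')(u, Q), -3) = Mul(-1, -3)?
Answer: Rational(-153, 5) ≈ -30.600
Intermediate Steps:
Function('n')(u, Q) = 6 (Function('n')(u, Q) = Add(3, Mul(-1, -3)) = Add(3, 3) = 6)
Function('P')(N, B) = -18 (Function('P')(N, B) = Mul(-2, Add(3, 6)) = Mul(-2, 9) = -18)
Function('S')(d, x) = Add(9, Mul(Rational(18, 5), x)) (Function('S')(d, x) = Add(9, Mul(Rational(-1, 5), Mul(-18, x))) = Add(9, Mul(Rational(18, 5), x)))
Mul(Function('S')(1, -11), Add(Mul(-6, Pow(L, -1)), Mul(4, Pow(2, -1)))) = Mul(Add(9, Mul(Rational(18, 5), -11)), Add(Mul(-6, Pow(6, -1)), Mul(4, Pow(2, -1)))) = Mul(Add(9, Rational(-198, 5)), Add(Mul(-6, Rational(1, 6)), Mul(4, Rational(1, 2)))) = Mul(Rational(-153, 5), Add(-1, 2)) = Mul(Rational(-153, 5), 1) = Rational(-153, 5)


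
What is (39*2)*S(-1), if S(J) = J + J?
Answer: -156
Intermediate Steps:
S(J) = 2*J
(39*2)*S(-1) = (39*2)*(2*(-1)) = 78*(-2) = -156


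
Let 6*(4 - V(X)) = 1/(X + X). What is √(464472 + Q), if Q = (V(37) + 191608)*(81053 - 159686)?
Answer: I*√82504492126017/74 ≈ 1.2275e+5*I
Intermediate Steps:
V(X) = 4 - 1/(12*X) (V(X) = 4 - 1/(6*(X + X)) = 4 - 1/(2*X)/6 = 4 - 1/(12*X))
Q = -2229919880397/148 (Q = ((4 - 1/12/37) + 191608)*(81053 - 159686) = ((4 - 1/12*1/37) + 191608)*(-78633) = ((4 - 1/444) + 191608)*(-78633) = (1775/444 + 191608)*(-78633) = (85075727/444)*(-78633) = -2229919880397/148 ≈ -1.5067e+10)
√(464472 + Q) = √(464472 - 2229919880397/148) = √(-2229851138541/148) = I*√82504492126017/74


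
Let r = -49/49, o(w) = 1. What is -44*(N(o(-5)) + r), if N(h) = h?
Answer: 0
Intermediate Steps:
r = -1 (r = -49*1/49 = -1)
-44*(N(o(-5)) + r) = -44*(1 - 1) = -44*0 = 0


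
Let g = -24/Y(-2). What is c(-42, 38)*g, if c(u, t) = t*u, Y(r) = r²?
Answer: 9576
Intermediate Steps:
g = -6 (g = -24/((-2)²) = -24/4 = -24*¼ = -6)
c(-42, 38)*g = (38*(-42))*(-6) = -1596*(-6) = 9576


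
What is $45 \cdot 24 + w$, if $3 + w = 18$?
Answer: $1095$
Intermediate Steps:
$w = 15$ ($w = -3 + 18 = 15$)
$45 \cdot 24 + w = 45 \cdot 24 + 15 = 1080 + 15 = 1095$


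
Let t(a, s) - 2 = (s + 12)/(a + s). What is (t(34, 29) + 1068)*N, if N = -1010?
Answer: -68125510/63 ≈ -1.0814e+6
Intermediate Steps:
t(a, s) = 2 + (12 + s)/(a + s) (t(a, s) = 2 + (s + 12)/(a + s) = 2 + (12 + s)/(a + s))
(t(34, 29) + 1068)*N = ((12 + 2*34 + 3*29)/(34 + 29) + 1068)*(-1010) = ((12 + 68 + 87)/63 + 1068)*(-1010) = ((1/63)*167 + 1068)*(-1010) = (167/63 + 1068)*(-1010) = (67451/63)*(-1010) = -68125510/63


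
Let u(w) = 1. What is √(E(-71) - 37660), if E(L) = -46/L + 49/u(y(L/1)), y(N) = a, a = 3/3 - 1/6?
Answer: I*√189593785/71 ≈ 193.93*I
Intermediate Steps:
a = ⅚ (a = 3*(⅓) - 1*⅙ = 1 - ⅙ = ⅚ ≈ 0.83333)
y(N) = ⅚
E(L) = 49 - 46/L (E(L) = -46/L + 49/1 = -46/L + 49*1 = -46/L + 49 = 49 - 46/L)
√(E(-71) - 37660) = √((49 - 46/(-71)) - 37660) = √((49 - 46*(-1/71)) - 37660) = √((49 + 46/71) - 37660) = √(3525/71 - 37660) = √(-2670335/71) = I*√189593785/71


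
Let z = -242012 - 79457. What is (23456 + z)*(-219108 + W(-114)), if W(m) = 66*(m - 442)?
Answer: 76232917452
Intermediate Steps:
W(m) = -29172 + 66*m (W(m) = 66*(-442 + m) = -29172 + 66*m)
z = -321469
(23456 + z)*(-219108 + W(-114)) = (23456 - 321469)*(-219108 + (-29172 + 66*(-114))) = -298013*(-219108 + (-29172 - 7524)) = -298013*(-219108 - 36696) = -298013*(-255804) = 76232917452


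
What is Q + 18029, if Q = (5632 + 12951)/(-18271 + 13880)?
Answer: 79146756/4391 ≈ 18025.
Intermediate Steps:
Q = -18583/4391 (Q = 18583/(-4391) = 18583*(-1/4391) = -18583/4391 ≈ -4.2321)
Q + 18029 = -18583/4391 + 18029 = 79146756/4391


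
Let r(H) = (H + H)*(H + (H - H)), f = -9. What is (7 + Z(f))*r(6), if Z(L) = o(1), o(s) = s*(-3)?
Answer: 288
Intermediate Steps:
o(s) = -3*s
Z(L) = -3 (Z(L) = -3*1 = -3)
r(H) = 2*H² (r(H) = (2*H)*(H + 0) = (2*H)*H = 2*H²)
(7 + Z(f))*r(6) = (7 - 3)*(2*6²) = 4*(2*36) = 4*72 = 288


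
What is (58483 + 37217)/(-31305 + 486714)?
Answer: 31900/151803 ≈ 0.21014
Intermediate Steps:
(58483 + 37217)/(-31305 + 486714) = 95700/455409 = 95700*(1/455409) = 31900/151803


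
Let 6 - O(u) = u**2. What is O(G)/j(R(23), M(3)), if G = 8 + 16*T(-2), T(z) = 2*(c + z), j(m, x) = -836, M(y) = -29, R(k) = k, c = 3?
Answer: 797/418 ≈ 1.9067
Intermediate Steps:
T(z) = 6 + 2*z (T(z) = 2*(3 + z) = 6 + 2*z)
G = 40 (G = 8 + 16*(6 + 2*(-2)) = 8 + 16*(6 - 4) = 8 + 16*2 = 8 + 32 = 40)
O(u) = 6 - u**2
O(G)/j(R(23), M(3)) = (6 - 1*40**2)/(-836) = (6 - 1*1600)*(-1/836) = (6 - 1600)*(-1/836) = -1594*(-1/836) = 797/418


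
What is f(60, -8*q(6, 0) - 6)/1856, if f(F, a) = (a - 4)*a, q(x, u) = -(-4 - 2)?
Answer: 27/16 ≈ 1.6875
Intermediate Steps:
q(x, u) = 6 (q(x, u) = -1*(-6) = 6)
f(F, a) = a*(-4 + a) (f(F, a) = (-4 + a)*a = a*(-4 + a))
f(60, -8*q(6, 0) - 6)/1856 = ((-8*6 - 6)*(-4 + (-8*6 - 6)))/1856 = ((-48 - 6)*(-4 + (-48 - 6)))*(1/1856) = -54*(-4 - 54)*(1/1856) = -54*(-58)*(1/1856) = 3132*(1/1856) = 27/16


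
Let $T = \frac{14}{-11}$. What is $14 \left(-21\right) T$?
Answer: $\frac{4116}{11} \approx 374.18$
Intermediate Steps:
$T = - \frac{14}{11}$ ($T = 14 \left(- \frac{1}{11}\right) = - \frac{14}{11} \approx -1.2727$)
$14 \left(-21\right) T = 14 \left(-21\right) \left(- \frac{14}{11}\right) = \left(-294\right) \left(- \frac{14}{11}\right) = \frac{4116}{11}$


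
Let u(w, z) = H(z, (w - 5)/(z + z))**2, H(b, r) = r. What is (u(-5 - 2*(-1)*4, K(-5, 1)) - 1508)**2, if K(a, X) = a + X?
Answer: 582112129/256 ≈ 2.2739e+6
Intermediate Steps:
K(a, X) = X + a
u(w, z) = (-5 + w)**2/(4*z**2) (u(w, z) = ((w - 5)/(z + z))**2 = ((-5 + w)/((2*z)))**2 = ((-5 + w)*(1/(2*z)))**2 = ((-5 + w)/(2*z))**2 = (-5 + w)**2/(4*z**2))
(u(-5 - 2*(-1)*4, K(-5, 1)) - 1508)**2 = ((-5 + (-5 - 2*(-1)*4))**2/(4*(1 - 5)**2) - 1508)**2 = ((1/4)*(-5 + (-5 + 2*4))**2/(-4)**2 - 1508)**2 = ((1/4)*(1/16)*(-5 + (-5 + 8))**2 - 1508)**2 = ((1/4)*(1/16)*(-5 + 3)**2 - 1508)**2 = ((1/4)*(1/16)*(-2)**2 - 1508)**2 = ((1/4)*(1/16)*4 - 1508)**2 = (1/16 - 1508)**2 = (-24127/16)**2 = 582112129/256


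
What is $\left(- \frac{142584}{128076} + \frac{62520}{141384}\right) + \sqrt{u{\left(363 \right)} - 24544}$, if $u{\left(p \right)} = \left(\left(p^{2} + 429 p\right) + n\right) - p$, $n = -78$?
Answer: $- \frac{3245669}{4836511} + \sqrt{262511} \approx 511.69$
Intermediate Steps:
$u{\left(p \right)} = -78 + p^{2} + 428 p$ ($u{\left(p \right)} = \left(\left(p^{2} + 429 p\right) - 78\right) - p = \left(-78 + p^{2} + 429 p\right) - p = -78 + p^{2} + 428 p$)
$\left(- \frac{142584}{128076} + \frac{62520}{141384}\right) + \sqrt{u{\left(363 \right)} - 24544} = \left(- \frac{142584}{128076} + \frac{62520}{141384}\right) + \sqrt{\left(-78 + 363^{2} + 428 \cdot 363\right) - 24544} = \left(\left(-142584\right) \frac{1}{128076} + 62520 \cdot \frac{1}{141384}\right) + \sqrt{\left(-78 + 131769 + 155364\right) - 24544} = \left(- \frac{914}{821} + \frac{2605}{5891}\right) + \sqrt{287055 - 24544} = - \frac{3245669}{4836511} + \sqrt{262511}$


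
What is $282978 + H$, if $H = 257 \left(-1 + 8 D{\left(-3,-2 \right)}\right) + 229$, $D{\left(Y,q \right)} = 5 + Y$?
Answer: $287062$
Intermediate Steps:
$H = 4084$ ($H = 257 \left(-1 + 8 \left(5 - 3\right)\right) + 229 = 257 \left(-1 + 8 \cdot 2\right) + 229 = 257 \left(-1 + 16\right) + 229 = 257 \cdot 15 + 229 = 3855 + 229 = 4084$)
$282978 + H = 282978 + 4084 = 287062$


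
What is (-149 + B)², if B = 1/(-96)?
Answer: 204633025/9216 ≈ 22204.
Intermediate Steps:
B = -1/96 ≈ -0.010417
(-149 + B)² = (-149 - 1/96)² = (-14305/96)² = 204633025/9216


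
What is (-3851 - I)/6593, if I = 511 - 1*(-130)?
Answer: -4492/6593 ≈ -0.68133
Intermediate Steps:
I = 641 (I = 511 + 130 = 641)
(-3851 - I)/6593 = (-3851 - 1*641)/6593 = (-3851 - 641)*(1/6593) = -4492*1/6593 = -4492/6593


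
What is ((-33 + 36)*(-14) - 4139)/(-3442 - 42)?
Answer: 4181/3484 ≈ 1.2001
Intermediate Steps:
((-33 + 36)*(-14) - 4139)/(-3442 - 42) = (3*(-14) - 4139)/(-3484) = (-42 - 4139)*(-1/3484) = -4181*(-1/3484) = 4181/3484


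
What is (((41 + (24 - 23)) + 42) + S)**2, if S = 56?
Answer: 19600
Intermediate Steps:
(((41 + (24 - 23)) + 42) + S)**2 = (((41 + (24 - 23)) + 42) + 56)**2 = (((41 + 1) + 42) + 56)**2 = ((42 + 42) + 56)**2 = (84 + 56)**2 = 140**2 = 19600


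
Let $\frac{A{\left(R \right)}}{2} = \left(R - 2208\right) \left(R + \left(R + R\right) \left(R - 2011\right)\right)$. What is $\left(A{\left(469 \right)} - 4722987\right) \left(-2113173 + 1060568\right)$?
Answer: $-5288509744914995$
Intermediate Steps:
$A{\left(R \right)} = 2 \left(-2208 + R\right) \left(R + 2 R \left(-2011 + R\right)\right)$ ($A{\left(R \right)} = 2 \left(R - 2208\right) \left(R + \left(R + R\right) \left(R - 2011\right)\right) = 2 \left(-2208 + R\right) \left(R + 2 R \left(-2011 + R\right)\right)$)
$\left(A{\left(469 \right)} - 4722987\right) \left(-2113173 + 1060568\right) = \left(2 \cdot 469 \left(8878368 - 3956953 + 2 \cdot 469^{2}\right) - 4722987\right) \left(-2113173 + 1060568\right) = \left(2 \cdot 469 \left(8878368 - 3956953 + 2 \cdot 219961\right) - 4722987\right) \left(-1052605\right) = \left(2 \cdot 469 \left(8878368 - 3956953 + 439922\right) - 4722987\right) \left(-1052605\right) = \left(2 \cdot 469 \cdot 5361337 - 4722987\right) \left(-1052605\right) = \left(5028934106 - 4722987\right) \left(-1052605\right) = 5024211119 \left(-1052605\right) = -5288509744914995$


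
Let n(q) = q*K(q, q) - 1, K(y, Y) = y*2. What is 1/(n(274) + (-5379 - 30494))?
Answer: 1/114278 ≈ 8.7506e-6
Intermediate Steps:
K(y, Y) = 2*y
n(q) = -1 + 2*q**2 (n(q) = q*(2*q) - 1 = 2*q**2 - 1 = -1 + 2*q**2)
1/(n(274) + (-5379 - 30494)) = 1/((-1 + 2*274**2) + (-5379 - 30494)) = 1/((-1 + 2*75076) - 35873) = 1/((-1 + 150152) - 35873) = 1/(150151 - 35873) = 1/114278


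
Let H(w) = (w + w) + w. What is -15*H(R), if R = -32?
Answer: 1440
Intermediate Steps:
H(w) = 3*w (H(w) = 2*w + w = 3*w)
-15*H(R) = -45*(-32) = -15*(-96) = 1440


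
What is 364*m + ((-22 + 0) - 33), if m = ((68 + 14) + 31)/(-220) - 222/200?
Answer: -177651/275 ≈ -646.00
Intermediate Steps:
m = -893/550 (m = (82 + 31)*(-1/220) - 222*1/200 = 113*(-1/220) - 111/100 = -113/220 - 111/100 = -893/550 ≈ -1.6236)
364*m + ((-22 + 0) - 33) = 364*(-893/550) + ((-22 + 0) - 33) = -162526/275 + (-22 - 33) = -162526/275 - 55 = -177651/275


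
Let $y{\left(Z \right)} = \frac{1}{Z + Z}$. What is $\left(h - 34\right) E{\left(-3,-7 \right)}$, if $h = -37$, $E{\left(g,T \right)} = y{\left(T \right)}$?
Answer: $\frac{71}{14} \approx 5.0714$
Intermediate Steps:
$y{\left(Z \right)} = \frac{1}{2 Z}$
$E{\left(g,T \right)} = \frac{1}{2 T}$
$\left(h - 34\right) E{\left(-3,-7 \right)} = \left(-37 - 34\right) \frac{1}{2 \left(-7\right)} = - 71 \cdot \frac{1}{2} \left(- \frac{1}{7}\right) = \left(-71\right) \left(- \frac{1}{14}\right) = \frac{71}{14}$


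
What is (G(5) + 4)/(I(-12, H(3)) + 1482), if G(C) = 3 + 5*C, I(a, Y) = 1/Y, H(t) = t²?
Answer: 288/13339 ≈ 0.021591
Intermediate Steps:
(G(5) + 4)/(I(-12, H(3)) + 1482) = ((3 + 5*5) + 4)/(1/(3²) + 1482) = ((3 + 25) + 4)/(1/9 + 1482) = (28 + 4)/(⅑ + 1482) = 32/(13339/9) = 32*(9/13339) = 288/13339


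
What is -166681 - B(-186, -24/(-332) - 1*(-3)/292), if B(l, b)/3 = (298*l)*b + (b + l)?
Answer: -3693428747/24236 ≈ -1.5239e+5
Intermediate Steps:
B(l, b) = 3*b + 3*l + 894*b*l (B(l, b) = 3*((298*l)*b + (b + l)) = 3*(298*b*l + (b + l)) = 3*(b + l + 298*b*l) = 3*b + 3*l + 894*b*l)
-166681 - B(-186, -24/(-332) - 1*(-3)/292) = -166681 - (3*(-24/(-332) - 1*(-3)/292) + 3*(-186) + 894*(-24/(-332) - 1*(-3)/292)*(-186)) = -166681 - (3*(-24*(-1/332) + 3*(1/292)) - 558 + 894*(-24*(-1/332) + 3*(1/292))*(-186)) = -166681 - (3*(6/83 + 3/292) - 558 + 894*(6/83 + 3/292)*(-186)) = -166681 - (3*(2001/24236) - 558 + 894*(2001/24236)*(-186)) = -166681 - (6003/24236 - 558 - 83183571/6059) = -166681 - 1*(-346251969/24236) = -166681 + 346251969/24236 = -3693428747/24236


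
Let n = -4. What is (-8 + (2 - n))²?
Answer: 4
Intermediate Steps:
(-8 + (2 - n))² = (-8 + (2 - 1*(-4)))² = (-8 + (2 + 4))² = (-8 + 6)² = (-2)² = 4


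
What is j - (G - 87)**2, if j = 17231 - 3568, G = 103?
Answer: 13407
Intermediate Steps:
j = 13663
j - (G - 87)**2 = 13663 - (103 - 87)**2 = 13663 - 1*16**2 = 13663 - 1*256 = 13663 - 256 = 13407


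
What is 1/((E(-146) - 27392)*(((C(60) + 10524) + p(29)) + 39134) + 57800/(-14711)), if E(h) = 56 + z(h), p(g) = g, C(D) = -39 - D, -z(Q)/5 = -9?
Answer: -14711/19908486212588 ≈ -7.3893e-10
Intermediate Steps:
z(Q) = 45 (z(Q) = -5*(-9) = 45)
E(h) = 101 (E(h) = 56 + 45 = 101)
1/((E(-146) - 27392)*(((C(60) + 10524) + p(29)) + 39134) + 57800/(-14711)) = 1/((101 - 27392)*((((-39 - 1*60) + 10524) + 29) + 39134) + 57800/(-14711)) = 1/(-27291*((((-39 - 60) + 10524) + 29) + 39134) + 57800*(-1/14711)) = 1/(-27291*(((-99 + 10524) + 29) + 39134) - 57800/14711) = 1/(-27291*((10425 + 29) + 39134) - 57800/14711) = 1/(-27291*(10454 + 39134) - 57800/14711) = 1/(-27291*49588 - 57800/14711) = 1/(-1353306108 - 57800/14711) = 1/(-19908486212588/14711) = -14711/19908486212588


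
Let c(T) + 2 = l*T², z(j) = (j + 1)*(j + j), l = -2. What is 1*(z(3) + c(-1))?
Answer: 20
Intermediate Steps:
z(j) = 2*j*(1 + j) (z(j) = (1 + j)*(2*j) = 2*j*(1 + j))
c(T) = -2 - 2*T²
1*(z(3) + c(-1)) = 1*(2*3*(1 + 3) + (-2 - 2*(-1)²)) = 1*(2*3*4 + (-2 - 2*1)) = 1*(24 + (-2 - 2)) = 1*(24 - 4) = 1*20 = 20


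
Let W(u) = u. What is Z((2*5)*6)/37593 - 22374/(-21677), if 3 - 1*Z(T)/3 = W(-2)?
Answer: 280476979/271634487 ≈ 1.0326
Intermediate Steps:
Z(T) = 15 (Z(T) = 9 - 3*(-2) = 9 + 6 = 15)
Z((2*5)*6)/37593 - 22374/(-21677) = 15/37593 - 22374/(-21677) = 15*(1/37593) - 22374*(-1/21677) = 5/12531 + 22374/21677 = 280476979/271634487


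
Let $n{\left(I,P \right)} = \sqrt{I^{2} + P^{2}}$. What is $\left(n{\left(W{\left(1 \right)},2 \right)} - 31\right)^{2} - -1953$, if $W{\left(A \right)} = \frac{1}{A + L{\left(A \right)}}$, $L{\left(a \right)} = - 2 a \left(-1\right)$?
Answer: $\frac{26263}{9} - \frac{62 \sqrt{37}}{3} \approx 2792.4$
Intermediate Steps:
$L{\left(a \right)} = 2 a$
$W{\left(A \right)} = \frac{1}{3 A}$ ($W{\left(A \right)} = \frac{1}{A + 2 A} = \frac{1}{3 A}$)
$\left(n{\left(W{\left(1 \right)},2 \right)} - 31\right)^{2} - -1953 = \left(\sqrt{\left(\frac{1}{3 \cdot 1}\right)^{2} + 2^{2}} - 31\right)^{2} - -1953 = \left(\sqrt{\left(\frac{1}{3} \cdot 1\right)^{2} + 4} - 31\right)^{2} + 1953 = \left(\sqrt{\left(\frac{1}{3}\right)^{2} + 4} - 31\right)^{2} + 1953 = \left(\sqrt{\frac{1}{9} + 4} - 31\right)^{2} + 1953 = \left(\sqrt{\frac{37}{9}} - 31\right)^{2} + 1953 = \left(\frac{\sqrt{37}}{3} - 31\right)^{2} + 1953 = \left(-31 + \frac{\sqrt{37}}{3}\right)^{2} + 1953 = 1953 + \left(-31 + \frac{\sqrt{37}}{3}\right)^{2}$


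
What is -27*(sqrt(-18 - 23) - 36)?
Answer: 972 - 27*I*sqrt(41) ≈ 972.0 - 172.88*I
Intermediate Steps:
-27*(sqrt(-18 - 23) - 36) = -27*(sqrt(-41) - 36) = -27*(I*sqrt(41) - 36) = -27*(-36 + I*sqrt(41)) = 972 - 27*I*sqrt(41)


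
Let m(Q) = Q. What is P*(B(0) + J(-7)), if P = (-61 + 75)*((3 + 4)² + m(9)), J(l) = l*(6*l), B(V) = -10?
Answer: 230608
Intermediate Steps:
J(l) = 6*l²
P = 812 (P = (-61 + 75)*((3 + 4)² + 9) = 14*(7² + 9) = 14*(49 + 9) = 14*58 = 812)
P*(B(0) + J(-7)) = 812*(-10 + 6*(-7)²) = 812*(-10 + 6*49) = 812*(-10 + 294) = 812*284 = 230608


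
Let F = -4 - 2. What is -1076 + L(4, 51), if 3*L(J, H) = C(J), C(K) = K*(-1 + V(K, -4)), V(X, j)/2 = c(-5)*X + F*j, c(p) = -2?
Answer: -3104/3 ≈ -1034.7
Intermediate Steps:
F = -6
V(X, j) = -12*j - 4*X (V(X, j) = 2*(-2*X - 6*j) = 2*(-6*j - 2*X) = -12*j - 4*X)
C(K) = K*(47 - 4*K) (C(K) = K*(-1 + (-12*(-4) - 4*K)) = K*(-1 + (48 - 4*K)) = K*(47 - 4*K))
L(J, H) = J*(47 - 4*J)/3 (L(J, H) = (J*(47 - 4*J))/3 = J*(47 - 4*J)/3)
-1076 + L(4, 51) = -1076 + (1/3)*4*(47 - 4*4) = -1076 + (1/3)*4*(47 - 16) = -1076 + (1/3)*4*31 = -1076 + 124/3 = -3104/3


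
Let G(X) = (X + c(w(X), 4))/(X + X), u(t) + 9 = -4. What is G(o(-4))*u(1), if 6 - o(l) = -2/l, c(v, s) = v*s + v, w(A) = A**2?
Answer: -741/4 ≈ -185.25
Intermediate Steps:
u(t) = -13 (u(t) = -9 - 4 = -13)
c(v, s) = v + s*v (c(v, s) = s*v + v = v + s*v)
o(l) = 6 + 2/l (o(l) = 6 - (-2)/l = 6 + 2/l)
G(X) = (X + 5*X**2)/(2*X) (G(X) = (X + X**2*(1 + 4))/(X + X) = (X + X**2*5)/((2*X)) = (X + 5*X**2)*(1/(2*X)) = (X + 5*X**2)/(2*X))
G(o(-4))*u(1) = (1/2 + 5*(6 + 2/(-4))/2)*(-13) = (1/2 + 5*(6 + 2*(-1/4))/2)*(-13) = (1/2 + 5*(6 - 1/2)/2)*(-13) = (1/2 + (5/2)*(11/2))*(-13) = (1/2 + 55/4)*(-13) = (57/4)*(-13) = -741/4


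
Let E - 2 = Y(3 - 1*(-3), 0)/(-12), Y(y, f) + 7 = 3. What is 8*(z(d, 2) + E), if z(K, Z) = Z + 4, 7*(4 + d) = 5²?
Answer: 200/3 ≈ 66.667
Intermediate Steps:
Y(y, f) = -4 (Y(y, f) = -7 + 3 = -4)
d = -3/7 (d = -4 + (⅐)*5² = -4 + (⅐)*25 = -4 + 25/7 = -3/7 ≈ -0.42857)
z(K, Z) = 4 + Z
E = 7/3 (E = 2 - 4/(-12) = 2 - 4*(-1/12) = 2 + ⅓ = 7/3 ≈ 2.3333)
8*(z(d, 2) + E) = 8*((4 + 2) + 7/3) = 8*(6 + 7/3) = 8*(25/3) = 200/3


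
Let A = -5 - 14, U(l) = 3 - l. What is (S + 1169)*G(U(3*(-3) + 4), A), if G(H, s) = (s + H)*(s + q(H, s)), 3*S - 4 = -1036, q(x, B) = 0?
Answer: 172425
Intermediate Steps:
A = -19
S = -344 (S = 4/3 + (1/3)*(-1036) = 4/3 - 1036/3 = -344)
G(H, s) = s*(H + s) (G(H, s) = (s + H)*(s + 0) = (H + s)*s = s*(H + s))
(S + 1169)*G(U(3*(-3) + 4), A) = (-344 + 1169)*(-19*((3 - (3*(-3) + 4)) - 19)) = 825*(-19*((3 - (-9 + 4)) - 19)) = 825*(-19*((3 - 1*(-5)) - 19)) = 825*(-19*((3 + 5) - 19)) = 825*(-19*(8 - 19)) = 825*(-19*(-11)) = 825*209 = 172425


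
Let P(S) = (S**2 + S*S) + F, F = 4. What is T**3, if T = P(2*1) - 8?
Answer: 64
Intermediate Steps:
P(S) = 4 + 2*S**2 (P(S) = (S**2 + S*S) + 4 = (S**2 + S**2) + 4 = 2*S**2 + 4 = 4 + 2*S**2)
T = 4 (T = (4 + 2*(2*1)**2) - 8 = (4 + 2*2**2) - 8 = (4 + 2*4) - 8 = (4 + 8) - 8 = 12 - 8 = 4)
T**3 = 4**3 = 64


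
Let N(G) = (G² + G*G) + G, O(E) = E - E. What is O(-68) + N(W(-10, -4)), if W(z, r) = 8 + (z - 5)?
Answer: 91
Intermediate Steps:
W(z, r) = 3 + z (W(z, r) = 8 + (-5 + z) = 3 + z)
O(E) = 0
N(G) = G + 2*G² (N(G) = (G² + G²) + G = 2*G² + G = G + 2*G²)
O(-68) + N(W(-10, -4)) = 0 + (3 - 10)*(1 + 2*(3 - 10)) = 0 - 7*(1 + 2*(-7)) = 0 - 7*(1 - 14) = 0 - 7*(-13) = 0 + 91 = 91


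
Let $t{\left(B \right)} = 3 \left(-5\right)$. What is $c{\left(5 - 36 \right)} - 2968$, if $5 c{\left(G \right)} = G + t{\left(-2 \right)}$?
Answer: $- \frac{14886}{5} \approx -2977.2$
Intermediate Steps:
$t{\left(B \right)} = -15$
$c{\left(G \right)} = -3 + \frac{G}{5}$ ($c{\left(G \right)} = \frac{G - 15}{5} = \frac{-15 + G}{5} = -3 + \frac{G}{5}$)
$c{\left(5 - 36 \right)} - 2968 = \left(-3 + \frac{5 - 36}{5}\right) - 2968 = \left(-3 + \frac{1}{5} \left(-31\right)\right) - 2968 = \left(-3 - \frac{31}{5}\right) - 2968 = - \frac{46}{5} - 2968 = - \frac{14886}{5}$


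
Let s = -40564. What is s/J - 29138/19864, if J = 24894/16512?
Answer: -1108790742077/41207868 ≈ -26907.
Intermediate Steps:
J = 4149/2752 (J = 24894*(1/16512) = 4149/2752 ≈ 1.5076)
s/J - 29138/19864 = -40564/4149/2752 - 29138/19864 = -40564*2752/4149 - 29138*1/19864 = -111632128/4149 - 14569/9932 = -1108790742077/41207868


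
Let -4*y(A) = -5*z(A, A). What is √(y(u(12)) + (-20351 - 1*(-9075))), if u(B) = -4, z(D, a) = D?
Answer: I*√11281 ≈ 106.21*I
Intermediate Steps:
y(A) = 5*A/4 (y(A) = -(-5)*A/4 = 5*A/4)
√(y(u(12)) + (-20351 - 1*(-9075))) = √((5/4)*(-4) + (-20351 - 1*(-9075))) = √(-5 + (-20351 + 9075)) = √(-5 - 11276) = √(-11281) = I*√11281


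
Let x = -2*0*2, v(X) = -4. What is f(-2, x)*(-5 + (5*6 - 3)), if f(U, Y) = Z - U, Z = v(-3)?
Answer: -44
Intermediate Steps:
Z = -4
x = 0 (x = 0*2 = 0)
f(U, Y) = -4 - U
f(-2, x)*(-5 + (5*6 - 3)) = (-4 - 1*(-2))*(-5 + (5*6 - 3)) = (-4 + 2)*(-5 + (30 - 3)) = -2*(-5 + 27) = -2*22 = -44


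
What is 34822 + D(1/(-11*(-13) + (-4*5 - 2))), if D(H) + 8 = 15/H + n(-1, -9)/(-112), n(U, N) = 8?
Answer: 512805/14 ≈ 36629.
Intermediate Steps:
D(H) = -113/14 + 15/H (D(H) = -8 + (15/H + 8/(-112)) = -8 + (15/H + 8*(-1/112)) = -8 + (15/H - 1/14) = -8 + (-1/14 + 15/H) = -113/14 + 15/H)
34822 + D(1/(-11*(-13) + (-4*5 - 2))) = 34822 + (-113/14 + 15/(1/(-11*(-13) + (-4*5 - 2)))) = 34822 + (-113/14 + 15/(1/(143 + (-20 - 2)))) = 34822 + (-113/14 + 15/(1/(143 - 22))) = 34822 + (-113/14 + 15/(1/121)) = 34822 + (-113/14 + 15*121) = 34822 + (-113/14 + 1815) = 34822 + 25297/14 = 512805/14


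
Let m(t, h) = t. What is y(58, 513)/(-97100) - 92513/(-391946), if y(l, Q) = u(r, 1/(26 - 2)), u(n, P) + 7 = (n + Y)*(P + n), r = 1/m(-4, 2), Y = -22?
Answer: 431229076271/1826781916800 ≈ 0.23606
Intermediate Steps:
r = -¼ (r = 1/(-4) = -¼ ≈ -0.25000)
u(n, P) = -7 + (-22 + n)*(P + n) (u(n, P) = -7 + (n - 22)*(P + n) = -7 + (-22 + n)*(P + n))
y(l, Q) = -227/96 (y(l, Q) = -7 + (-¼)² - 22/(26 - 2) - 22*(-¼) - ¼/(26 - 2) = -7 + 1/16 - 22/24 + 11/2 - ¼/24 = -7 + 1/16 - 22*1/24 + 11/2 + (1/24)*(-¼) = -7 + 1/16 - 11/12 + 11/2 - 1/96 = -227/96)
y(58, 513)/(-97100) - 92513/(-391946) = -227/96/(-97100) - 92513/(-391946) = -227/96*(-1/97100) - 92513*(-1/391946) = 227/9321600 + 92513/391946 = 431229076271/1826781916800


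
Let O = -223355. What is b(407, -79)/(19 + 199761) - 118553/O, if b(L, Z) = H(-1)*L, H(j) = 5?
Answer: 4827809153/8924372380 ≈ 0.54097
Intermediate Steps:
b(L, Z) = 5*L
b(407, -79)/(19 + 199761) - 118553/O = (5*407)/(19 + 199761) - 118553/(-223355) = 2035/199780 - 118553*(-1/223355) = 2035*(1/199780) + 118553/223355 = 407/39956 + 118553/223355 = 4827809153/8924372380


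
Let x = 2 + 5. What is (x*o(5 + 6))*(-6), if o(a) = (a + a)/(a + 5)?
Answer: -231/4 ≈ -57.750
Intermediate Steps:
x = 7
o(a) = 2*a/(5 + a) (o(a) = (2*a)/(5 + a) = 2*a/(5 + a))
(x*o(5 + 6))*(-6) = (7*(2*(5 + 6)/(5 + (5 + 6))))*(-6) = (7*(2*11/(5 + 11)))*(-6) = (7*(2*11/16))*(-6) = (7*(2*11*(1/16)))*(-6) = (7*(11/8))*(-6) = (77/8)*(-6) = -231/4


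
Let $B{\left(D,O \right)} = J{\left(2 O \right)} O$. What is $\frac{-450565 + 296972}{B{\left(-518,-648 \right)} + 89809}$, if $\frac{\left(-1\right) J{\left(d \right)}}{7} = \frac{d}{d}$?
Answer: $- \frac{153593}{94345} \approx -1.628$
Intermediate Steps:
$J{\left(d \right)} = -7$ ($J{\left(d \right)} = - 7 \frac{d}{d} = \left(-7\right) 1 = -7$)
$B{\left(D,O \right)} = - 7 O$
$\frac{-450565 + 296972}{B{\left(-518,-648 \right)} + 89809} = \frac{-450565 + 296972}{\left(-7\right) \left(-648\right) + 89809} = - \frac{153593}{4536 + 89809} = - \frac{153593}{94345}$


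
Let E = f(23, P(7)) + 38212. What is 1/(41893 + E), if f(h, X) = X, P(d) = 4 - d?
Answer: 1/80102 ≈ 1.2484e-5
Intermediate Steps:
E = 38209 (E = (4 - 1*7) + 38212 = (4 - 7) + 38212 = -3 + 38212 = 38209)
1/(41893 + E) = 1/(41893 + 38209) = 1/80102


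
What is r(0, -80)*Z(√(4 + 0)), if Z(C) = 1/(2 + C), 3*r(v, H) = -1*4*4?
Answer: -4/3 ≈ -1.3333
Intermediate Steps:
r(v, H) = -16/3 (r(v, H) = (-1*4*4)/3 = (-4*4)/3 = (⅓)*(-16) = -16/3)
r(0, -80)*Z(√(4 + 0)) = -16/(3*(2 + √(4 + 0))) = -16/(3*(2 + √4)) = -16/(3*(2 + 2)) = -16/3/4 = -16/3*¼ = -4/3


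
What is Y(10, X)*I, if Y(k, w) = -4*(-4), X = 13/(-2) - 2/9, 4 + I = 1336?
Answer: 21312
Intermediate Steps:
I = 1332 (I = -4 + 1336 = 1332)
X = -121/18 (X = 13*(-½) - 2*⅑ = -13/2 - 2/9 = -121/18 ≈ -6.7222)
Y(k, w) = 16
Y(10, X)*I = 16*1332 = 21312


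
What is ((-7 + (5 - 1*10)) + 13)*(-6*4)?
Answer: -24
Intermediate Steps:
((-7 + (5 - 1*10)) + 13)*(-6*4) = ((-7 + (5 - 10)) + 13)*(-24) = ((-7 - 5) + 13)*(-24) = (-12 + 13)*(-24) = 1*(-24) = -24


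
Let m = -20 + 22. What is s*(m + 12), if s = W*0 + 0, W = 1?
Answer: 0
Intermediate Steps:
s = 0 (s = 1*0 + 0 = 0 + 0 = 0)
m = 2
s*(m + 12) = 0*(2 + 12) = 0*14 = 0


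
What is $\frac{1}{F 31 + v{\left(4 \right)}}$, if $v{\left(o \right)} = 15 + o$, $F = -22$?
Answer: $- \frac{1}{663} \approx -0.0015083$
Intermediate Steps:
$\frac{1}{F 31 + v{\left(4 \right)}} = \frac{1}{\left(-22\right) 31 + \left(15 + 4\right)} = \frac{1}{-682 + 19} = \frac{1}{-663} = - \frac{1}{663}$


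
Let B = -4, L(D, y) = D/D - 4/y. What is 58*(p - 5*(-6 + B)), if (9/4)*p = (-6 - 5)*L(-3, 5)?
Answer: 127948/45 ≈ 2843.3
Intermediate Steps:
L(D, y) = 1 - 4/y
p = -44/45 (p = 4*((-6 - 5)*((-4 + 5)/5))/9 = 4*(-11/5)/9 = 4*(-11*1/5)/9 = (4/9)*(-11/5) = -44/45 ≈ -0.97778)
58*(p - 5*(-6 + B)) = 58*(-44/45 - 5*(-6 - 4)) = 58*(-44/45 - 5*(-10)) = 58*(-44/45 + 50) = 58*(2206/45) = 127948/45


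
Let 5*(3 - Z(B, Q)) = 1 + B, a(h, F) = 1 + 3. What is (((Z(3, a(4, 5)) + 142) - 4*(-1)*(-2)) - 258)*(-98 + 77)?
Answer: 12789/5 ≈ 2557.8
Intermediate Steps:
a(h, F) = 4
Z(B, Q) = 14/5 - B/5 (Z(B, Q) = 3 - (1 + B)/5 = 3 + (-⅕ - B/5) = 14/5 - B/5)
(((Z(3, a(4, 5)) + 142) - 4*(-1)*(-2)) - 258)*(-98 + 77) = ((((14/5 - ⅕*3) + 142) - 4*(-1)*(-2)) - 258)*(-98 + 77) = ((((14/5 - ⅗) + 142) + 4*(-2)) - 258)*(-21) = (((11/5 + 142) - 8) - 258)*(-21) = ((721/5 - 8) - 258)*(-21) = (681/5 - 258)*(-21) = -609/5*(-21) = 12789/5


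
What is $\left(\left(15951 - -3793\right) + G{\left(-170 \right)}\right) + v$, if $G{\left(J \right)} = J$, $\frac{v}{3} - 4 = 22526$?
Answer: $87164$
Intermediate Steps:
$v = 67590$ ($v = 12 + 3 \cdot 22526 = 12 + 67578 = 67590$)
$\left(\left(15951 - -3793\right) + G{\left(-170 \right)}\right) + v = \left(\left(15951 - -3793\right) - 170\right) + 67590 = \left(\left(15951 + 3793\right) - 170\right) + 67590 = \left(19744 - 170\right) + 67590 = 19574 + 67590 = 87164$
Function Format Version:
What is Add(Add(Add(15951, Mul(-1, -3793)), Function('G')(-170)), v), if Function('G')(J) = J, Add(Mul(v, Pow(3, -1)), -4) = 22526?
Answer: 87164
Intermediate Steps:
v = 67590 (v = Add(12, Mul(3, 22526)) = Add(12, 67578) = 67590)
Add(Add(Add(15951, Mul(-1, -3793)), Function('G')(-170)), v) = Add(Add(Add(15951, Mul(-1, -3793)), -170), 67590) = Add(Add(Add(15951, 3793), -170), 67590) = Add(Add(19744, -170), 67590) = Add(19574, 67590) = 87164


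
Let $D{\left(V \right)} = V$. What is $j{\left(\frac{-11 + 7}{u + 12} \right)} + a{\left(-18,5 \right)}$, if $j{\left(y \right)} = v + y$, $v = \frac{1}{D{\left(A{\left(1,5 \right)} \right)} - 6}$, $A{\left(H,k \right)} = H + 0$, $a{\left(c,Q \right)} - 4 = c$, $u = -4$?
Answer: $- \frac{147}{10} \approx -14.7$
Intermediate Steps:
$a{\left(c,Q \right)} = 4 + c$
$A{\left(H,k \right)} = H$
$v = - \frac{1}{5}$ ($v = \frac{1}{1 - 6} = \frac{1}{-5} = - \frac{1}{5} \approx -0.2$)
$j{\left(y \right)} = - \frac{1}{5} + y$
$j{\left(\frac{-11 + 7}{u + 12} \right)} + a{\left(-18,5 \right)} = \left(- \frac{1}{5} + \frac{-11 + 7}{-4 + 12}\right) + \left(4 - 18\right) = \left(- \frac{1}{5} - \frac{4}{8}\right) - 14 = \left(- \frac{1}{5} - \frac{1}{2}\right) - 14 = - \frac{7}{10} - 14 = - \frac{147}{10}$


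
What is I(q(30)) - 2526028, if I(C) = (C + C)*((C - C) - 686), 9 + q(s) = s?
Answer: -2554840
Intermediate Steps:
q(s) = -9 + s
I(C) = -1372*C (I(C) = (2*C)*(0 - 686) = (2*C)*(-686) = -1372*C)
I(q(30)) - 2526028 = -1372*(-9 + 30) - 2526028 = -1372*21 - 2526028 = -28812 - 2526028 = -2554840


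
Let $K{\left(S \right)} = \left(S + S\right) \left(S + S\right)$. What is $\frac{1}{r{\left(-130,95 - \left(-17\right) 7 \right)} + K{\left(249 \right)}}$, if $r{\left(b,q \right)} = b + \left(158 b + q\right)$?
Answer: $\frac{1}{227548} \approx 4.3947 \cdot 10^{-6}$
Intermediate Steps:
$r{\left(b,q \right)} = q + 159 b$ ($r{\left(b,q \right)} = b + \left(q + 158 b\right) = q + 159 b$)
$K{\left(S \right)} = 4 S^{2}$ ($K{\left(S \right)} = 2 S 2 S = 4 S^{2}$)
$\frac{1}{r{\left(-130,95 - \left(-17\right) 7 \right)} + K{\left(249 \right)}} = \frac{1}{\left(\left(95 - \left(-17\right) 7\right) + 159 \left(-130\right)\right) + 4 \cdot 249^{2}} = \frac{1}{\left(\left(95 - -119\right) - 20670\right) + 4 \cdot 62001} = \frac{1}{\left(\left(95 + 119\right) - 20670\right) + 248004} = \frac{1}{\left(214 - 20670\right) + 248004} = \frac{1}{-20456 + 248004} = \frac{1}{227548}$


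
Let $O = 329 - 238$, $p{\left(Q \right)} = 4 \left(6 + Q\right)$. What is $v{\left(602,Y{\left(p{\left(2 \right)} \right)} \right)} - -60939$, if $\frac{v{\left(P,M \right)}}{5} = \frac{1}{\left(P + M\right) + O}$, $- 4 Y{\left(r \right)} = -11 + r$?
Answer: $\frac{167643209}{2751} \approx 60939.0$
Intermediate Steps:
$p{\left(Q \right)} = 24 + 4 Q$
$Y{\left(r \right)} = \frac{11}{4} - \frac{r}{4}$ ($Y{\left(r \right)} = - \frac{-11 + r}{4} = \frac{11}{4} - \frac{r}{4}$)
$O = 91$ ($O = 329 - 238 = 91$)
$v{\left(P,M \right)} = \frac{5}{91 + M + P}$ ($v{\left(P,M \right)} = \frac{5}{\left(P + M\right) + 91} = \frac{5}{\left(M + P\right) + 91} = \frac{5}{91 + M + P}$)
$v{\left(602,Y{\left(p{\left(2 \right)} \right)} \right)} - -60939 = \frac{5}{91 + \left(\frac{11}{4} - \frac{24 + 4 \cdot 2}{4}\right) + 602} - -60939 = \frac{5}{91 + \left(\frac{11}{4} - \frac{24 + 8}{4}\right) + 602} + 60939 = \frac{5}{91 + \left(\frac{11}{4} - 8\right) + 602} + 60939 = \frac{5}{91 - \frac{21}{4} + 602} + 60939 = \frac{5}{\frac{2751}{4}} + 60939 = 5 \cdot \frac{4}{2751} + 60939 = \frac{20}{2751} + 60939 = \frac{167643209}{2751}$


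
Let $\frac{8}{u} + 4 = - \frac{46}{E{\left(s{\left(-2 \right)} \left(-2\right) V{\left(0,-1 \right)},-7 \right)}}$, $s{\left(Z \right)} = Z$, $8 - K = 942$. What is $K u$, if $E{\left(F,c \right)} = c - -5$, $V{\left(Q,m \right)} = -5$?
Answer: $- \frac{7472}{19} \approx -393.26$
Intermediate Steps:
$K = -934$ ($K = 8 - 942 = -934$)
$E{\left(F,c \right)} = 5 + c$ ($E{\left(F,c \right)} = c + 5 = 5 + c$)
$u = \frac{8}{19}$ ($u = \frac{8}{-4 - \frac{46}{5 - 7}} = \frac{8}{-4 - \frac{46}{-2}} = \frac{8}{-4 - -23} = \frac{8}{-4 + 23} = \frac{8}{19} \approx 0.42105$)
$K u = \left(-934\right) \frac{8}{19} = - \frac{7472}{19}$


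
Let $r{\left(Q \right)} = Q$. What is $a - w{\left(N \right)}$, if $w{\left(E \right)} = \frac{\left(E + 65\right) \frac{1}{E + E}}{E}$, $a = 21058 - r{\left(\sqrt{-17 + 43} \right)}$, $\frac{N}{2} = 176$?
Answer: $\frac{5218340447}{247808} - \sqrt{26} \approx 21053.0$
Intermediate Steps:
$N = 352$ ($N = 2 \cdot 176 = 352$)
$a = 21058 - \sqrt{26}$ ($a = 21058 - \sqrt{-17 + 43} = 21058 - \sqrt{26} \approx 21053.0$)
$w{\left(E \right)} = \frac{65 + E}{2 E^{2}}$ ($w{\left(E \right)} = \frac{\left(65 + E\right) \frac{1}{2 E}}{E} = \frac{\frac{1}{2} \frac{1}{E} \left(65 + E\right)}{E} = \frac{65 + E}{2 E^{2}}$)
$a - w{\left(N \right)} = \left(21058 - \sqrt{26}\right) - \frac{65 + 352}{2 \cdot 123904} = \left(21058 - \sqrt{26}\right) - \frac{1}{2} \cdot \frac{1}{123904} \cdot 417 = \left(21058 - \sqrt{26}\right) - \frac{417}{247808} = \frac{5218340447}{247808} - \sqrt{26}$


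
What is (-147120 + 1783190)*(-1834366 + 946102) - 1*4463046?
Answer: -1453266545526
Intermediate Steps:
(-147120 + 1783190)*(-1834366 + 946102) - 1*4463046 = 1636070*(-888264) - 4463046 = -1453262082480 - 4463046 = -1453266545526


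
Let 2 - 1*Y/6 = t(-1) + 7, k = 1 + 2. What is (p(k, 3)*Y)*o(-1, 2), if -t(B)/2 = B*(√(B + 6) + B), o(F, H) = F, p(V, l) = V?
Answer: 54 + 36*√5 ≈ 134.50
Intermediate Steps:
k = 3
t(B) = -2*B*(B + √(6 + B)) (t(B) = -2*B*(√(B + 6) + B) = -2*B*(√(6 + B) + B) = -2*B*(B + √(6 + B)))
Y = -18 - 12*√5 (Y = 12 - 6*(-2*(-1)*(-1 + √(6 - 1)) + 7) = 12 - 6*(-2*(-1)*(-1 + √5) + 7) = 12 - 6*((-2 + 2*√5) + 7) = 12 - 6*(5 + 2*√5) = 12 + (-30 - 12*√5) = -18 - 12*√5 ≈ -44.833)
(p(k, 3)*Y)*o(-1, 2) = (3*(-18 - 12*√5))*(-1) = (-54 - 36*√5)*(-1) = 54 + 36*√5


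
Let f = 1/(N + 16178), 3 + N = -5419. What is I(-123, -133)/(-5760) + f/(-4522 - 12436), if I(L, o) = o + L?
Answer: 364800451/8208011160 ≈ 0.044444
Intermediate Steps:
N = -5422 (N = -3 - 5419 = -5422)
I(L, o) = L + o
f = 1/10756 (f = 1/(-5422 + 16178) = 1/10756 ≈ 9.2971e-5)
I(-123, -133)/(-5760) + f/(-4522 - 12436) = (-123 - 133)/(-5760) + 1/(10756*(-4522 - 12436)) = -256*(-1/5760) + (1/10756)/(-16958) = 2/45 + (1/10756)*(-1/16958) = 2/45 - 1/182400248 = 364800451/8208011160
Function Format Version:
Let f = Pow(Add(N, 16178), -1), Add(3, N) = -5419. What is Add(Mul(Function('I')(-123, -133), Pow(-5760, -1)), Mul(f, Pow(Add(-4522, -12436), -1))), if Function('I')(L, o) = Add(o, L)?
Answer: Rational(364800451, 8208011160) ≈ 0.044444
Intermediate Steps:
N = -5422 (N = Add(-3, -5419) = -5422)
Function('I')(L, o) = Add(L, o)
f = Rational(1, 10756) (f = Pow(Add(-5422, 16178), -1) = Pow(10756, -1) = Rational(1, 10756) ≈ 9.2971e-5)
Add(Mul(Function('I')(-123, -133), Pow(-5760, -1)), Mul(f, Pow(Add(-4522, -12436), -1))) = Add(Mul(Add(-123, -133), Pow(-5760, -1)), Mul(Rational(1, 10756), Pow(Add(-4522, -12436), -1))) = Add(Mul(-256, Rational(-1, 5760)), Mul(Rational(1, 10756), Pow(-16958, -1))) = Add(Rational(2, 45), Mul(Rational(1, 10756), Rational(-1, 16958))) = Add(Rational(2, 45), Rational(-1, 182400248)) = Rational(364800451, 8208011160)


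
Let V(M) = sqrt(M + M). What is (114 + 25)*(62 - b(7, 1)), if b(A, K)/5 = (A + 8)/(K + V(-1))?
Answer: 139*(13*I + 62*sqrt(2))/(sqrt(2) - I) ≈ 5143.0 + 4914.4*I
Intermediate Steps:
V(M) = sqrt(2)*sqrt(M) (V(M) = sqrt(2*M) = sqrt(2)*sqrt(M))
b(A, K) = 5*(8 + A)/(K + I*sqrt(2)) (b(A, K) = 5*((A + 8)/(K + sqrt(2)*sqrt(-1))) = 5*((8 + A)/(K + sqrt(2)*I)) = 5*((8 + A)/(K + I*sqrt(2))) = 5*(8 + A)/(K + I*sqrt(2)))
(114 + 25)*(62 - b(7, 1)) = (114 + 25)*(62 - 5*(8 + 7)/(1 + I*sqrt(2))) = 139*(62 - 5*15/(1 + I*sqrt(2))) = 139*(62 - 75/(1 + I*sqrt(2))) = 8618 - 10425/(1 + I*sqrt(2))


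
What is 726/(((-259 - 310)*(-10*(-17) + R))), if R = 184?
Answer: -121/33571 ≈ -0.0036043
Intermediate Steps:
726/(((-259 - 310)*(-10*(-17) + R))) = 726/(((-259 - 310)*(-10*(-17) + 184))) = 726/((-569*(170 + 184))) = 726/((-569*354)) = 726/(-201426) = 726*(-1/201426) = -121/33571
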